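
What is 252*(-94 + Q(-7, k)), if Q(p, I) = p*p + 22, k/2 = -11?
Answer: -5796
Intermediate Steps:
k = -22 (k = 2*(-11) = -22)
Q(p, I) = 22 + p² (Q(p, I) = p² + 22 = 22 + p²)
252*(-94 + Q(-7, k)) = 252*(-94 + (22 + (-7)²)) = 252*(-94 + (22 + 49)) = 252*(-94 + 71) = 252*(-23) = -5796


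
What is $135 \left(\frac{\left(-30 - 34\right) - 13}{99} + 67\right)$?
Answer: $8940$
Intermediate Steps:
$135 \left(\frac{\left(-30 - 34\right) - 13}{99} + 67\right) = 135 \left(\left(-64 - 13\right) \frac{1}{99} + 67\right) = 135 \left(\left(-77\right) \frac{1}{99} + 67\right) = 135 \left(- \frac{7}{9} + 67\right) = 135 \cdot \frac{596}{9} = 8940$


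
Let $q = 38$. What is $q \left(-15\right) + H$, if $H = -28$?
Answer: $-598$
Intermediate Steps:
$q \left(-15\right) + H = 38 \left(-15\right) - 28 = -570 - 28 = -598$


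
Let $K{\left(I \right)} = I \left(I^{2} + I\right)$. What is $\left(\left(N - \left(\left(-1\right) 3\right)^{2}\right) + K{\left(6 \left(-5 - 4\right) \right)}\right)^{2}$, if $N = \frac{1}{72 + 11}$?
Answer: $\frac{164563484932900}{6889} \approx 2.3888 \cdot 10^{10}$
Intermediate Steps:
$N = \frac{1}{83} \approx 0.012048$
$K{\left(I \right)} = I \left(I + I^{2}\right)$
$\left(\left(N - \left(\left(-1\right) 3\right)^{2}\right) + K{\left(6 \left(-5 - 4\right) \right)}\right)^{2} = \left(\left(\frac{1}{83} - \left(\left(-1\right) 3\right)^{2}\right) + \left(6 \left(-5 - 4\right)\right)^{2} \left(1 + 6 \left(-5 - 4\right)\right)\right)^{2} = \left(\left(\frac{1}{83} - \left(-3\right)^{2}\right) + \left(6 \left(-9\right)\right)^{2} \left(1 + 6 \left(-9\right)\right)\right)^{2} = \left(\left(\frac{1}{83} - 9\right) + \left(-54\right)^{2} \left(1 - 54\right)\right)^{2} = \left(\left(\frac{1}{83} - 9\right) + 2916 \left(-53\right)\right)^{2} = \left(- \frac{746}{83} - 154548\right)^{2} = \left(- \frac{12828230}{83}\right)^{2} = \frac{164563484932900}{6889}$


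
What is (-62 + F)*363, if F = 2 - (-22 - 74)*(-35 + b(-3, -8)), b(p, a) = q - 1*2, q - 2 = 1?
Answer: -1206612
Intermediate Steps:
q = 3 (q = 2 + 1 = 3)
b(p, a) = 1 (b(p, a) = 3 - 1*2 = 3 - 2 = 1)
F = -3262 (F = 2 - (-22 - 74)*(-35 + 1) = 2 - (-96)*(-34) = 2 - 1*3264 = 2 - 3264 = -3262)
(-62 + F)*363 = (-62 - 3262)*363 = -3324*363 = -1206612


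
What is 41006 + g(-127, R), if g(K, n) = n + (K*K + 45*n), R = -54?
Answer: 54651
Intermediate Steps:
g(K, n) = K² + 46*n (g(K, n) = n + (K² + 45*n) = K² + 46*n)
41006 + g(-127, R) = 41006 + ((-127)² + 46*(-54)) = 41006 + (16129 - 2484) = 41006 + 13645 = 54651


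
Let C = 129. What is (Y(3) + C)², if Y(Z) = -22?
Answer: 11449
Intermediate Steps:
(Y(3) + C)² = (-22 + 129)² = 107² = 11449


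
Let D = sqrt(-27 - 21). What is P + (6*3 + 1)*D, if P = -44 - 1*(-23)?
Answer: -21 + 76*I*sqrt(3) ≈ -21.0 + 131.64*I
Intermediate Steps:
D = 4*I*sqrt(3) (D = sqrt(-48) = 4*I*sqrt(3) ≈ 6.9282*I)
P = -21 (P = -44 + 23 = -21)
P + (6*3 + 1)*D = -21 + (6*3 + 1)*(4*I*sqrt(3)) = -21 + (18 + 1)*(4*I*sqrt(3)) = -21 + 19*(4*I*sqrt(3)) = -21 + 76*I*sqrt(3)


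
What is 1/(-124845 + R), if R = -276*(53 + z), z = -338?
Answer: -1/46185 ≈ -2.1652e-5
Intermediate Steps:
R = 78660 (R = -276*(53 - 338) = -276*(-285) = 78660)
1/(-124845 + R) = 1/(-124845 + 78660) = 1/(-46185) = -1/46185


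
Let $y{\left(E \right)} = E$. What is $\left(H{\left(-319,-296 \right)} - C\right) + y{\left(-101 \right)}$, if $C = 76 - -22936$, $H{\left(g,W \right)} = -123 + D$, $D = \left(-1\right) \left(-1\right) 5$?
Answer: $-23231$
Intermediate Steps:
$D = 5$ ($D = 1 \cdot 5 = 5$)
$H{\left(g,W \right)} = -118$ ($H{\left(g,W \right)} = -123 + 5 = -118$)
$C = 23012$ ($C = 76 + 22936 = 23012$)
$\left(H{\left(-319,-296 \right)} - C\right) + y{\left(-101 \right)} = \left(-118 - 23012\right) - 101 = -23130 - 101 = -23231$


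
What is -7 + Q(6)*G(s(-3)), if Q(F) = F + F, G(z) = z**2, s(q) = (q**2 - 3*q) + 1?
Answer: 4325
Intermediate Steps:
s(q) = 1 + q**2 - 3*q
Q(F) = 2*F
-7 + Q(6)*G(s(-3)) = -7 + (2*6)*(1 + (-3)**2 - 3*(-3))**2 = -7 + 12*(1 + 9 + 9)**2 = -7 + 12*19**2 = -7 + 12*361 = -7 + 4332 = 4325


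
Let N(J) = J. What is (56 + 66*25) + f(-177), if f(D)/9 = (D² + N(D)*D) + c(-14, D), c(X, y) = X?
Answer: 565502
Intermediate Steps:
f(D) = -126 + 18*D² (f(D) = 9*((D² + D*D) - 14) = 9*((D² + D²) - 14) = 9*(2*D² - 14) = 9*(-14 + 2*D²) = -126 + 18*D²)
(56 + 66*25) + f(-177) = (56 + 66*25) + (-126 + 18*(-177)²) = (56 + 1650) + (-126 + 18*31329) = 1706 + (-126 + 563922) = 1706 + 563796 = 565502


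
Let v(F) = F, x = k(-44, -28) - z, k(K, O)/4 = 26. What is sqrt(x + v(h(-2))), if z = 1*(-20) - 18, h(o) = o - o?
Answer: sqrt(142) ≈ 11.916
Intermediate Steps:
k(K, O) = 104 (k(K, O) = 4*26 = 104)
h(o) = 0
z = -38 (z = -20 - 18 = -38)
x = 142 (x = 104 - 1*(-38) = 104 + 38 = 142)
sqrt(x + v(h(-2))) = sqrt(142 + 0) = sqrt(142)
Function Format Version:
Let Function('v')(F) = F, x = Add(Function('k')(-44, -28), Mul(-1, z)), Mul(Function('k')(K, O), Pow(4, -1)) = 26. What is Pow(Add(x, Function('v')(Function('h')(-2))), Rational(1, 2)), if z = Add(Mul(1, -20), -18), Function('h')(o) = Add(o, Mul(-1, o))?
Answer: Pow(142, Rational(1, 2)) ≈ 11.916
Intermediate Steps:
Function('k')(K, O) = 104 (Function('k')(K, O) = Mul(4, 26) = 104)
Function('h')(o) = 0
z = -38 (z = Add(-20, -18) = -38)
x = 142 (x = Add(104, Mul(-1, -38)) = Add(104, 38) = 142)
Pow(Add(x, Function('v')(Function('h')(-2))), Rational(1, 2)) = Pow(Add(142, 0), Rational(1, 2)) = Pow(142, Rational(1, 2))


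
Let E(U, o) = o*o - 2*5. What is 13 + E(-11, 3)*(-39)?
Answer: 52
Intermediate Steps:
E(U, o) = -10 + o² (E(U, o) = o² - 10 = -10 + o²)
13 + E(-11, 3)*(-39) = 13 + (-10 + 3²)*(-39) = 13 + (-10 + 9)*(-39) = 13 - 1*(-39) = 13 + 39 = 52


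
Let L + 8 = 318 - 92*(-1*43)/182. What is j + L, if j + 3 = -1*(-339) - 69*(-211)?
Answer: 1385633/91 ≈ 15227.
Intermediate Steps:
j = 14895 (j = -3 + (-1*(-339) - 69*(-211)) = -3 + (339 + 14559) = -3 + 14898 = 14895)
L = 30188/91 (L = -8 + (318 - 92*(-1*43)/182) = -8 + (318 - (-3956)/182) = -8 + (318 - 92*(-43/182)) = -8 + (318 + 1978/91) = -8 + 30916/91 = 30188/91 ≈ 331.74)
j + L = 14895 + 30188/91 = 1385633/91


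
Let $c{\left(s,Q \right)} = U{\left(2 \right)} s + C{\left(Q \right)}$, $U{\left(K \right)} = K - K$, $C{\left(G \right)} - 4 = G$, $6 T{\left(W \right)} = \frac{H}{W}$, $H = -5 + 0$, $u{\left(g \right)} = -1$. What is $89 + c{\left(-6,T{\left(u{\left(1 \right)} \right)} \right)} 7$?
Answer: $\frac{737}{6} \approx 122.83$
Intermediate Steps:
$H = -5$
$T{\left(W \right)} = - \frac{5}{6 W}$ ($T{\left(W \right)} = \frac{\left(-5\right) \frac{1}{W}}{6} = - \frac{5}{6 W}$)
$C{\left(G \right)} = 4 + G$
$U{\left(K \right)} = 0$
$c{\left(s,Q \right)} = 4 + Q$ ($c{\left(s,Q \right)} = 0 s + \left(4 + Q\right) = 0 + \left(4 + Q\right) = 4 + Q$)
$89 + c{\left(-6,T{\left(u{\left(1 \right)} \right)} \right)} 7 = 89 + \left(4 - \frac{5}{6 \left(-1\right)}\right) 7 = 89 + \left(4 - - \frac{5}{6}\right) 7 = 89 + \left(4 + \frac{5}{6}\right) 7 = 89 + \frac{29}{6} \cdot 7 = 89 + \frac{203}{6} = \frac{737}{6}$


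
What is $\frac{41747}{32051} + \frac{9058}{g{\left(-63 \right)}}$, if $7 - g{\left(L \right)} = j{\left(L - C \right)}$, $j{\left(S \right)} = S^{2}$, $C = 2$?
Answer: $- \frac{57114556}{67595559} \approx -0.84494$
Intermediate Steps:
$g{\left(L \right)} = 7 - \left(-2 + L\right)^{2}$ ($g{\left(L \right)} = 7 - \left(L - 2\right)^{2} = 7 - \left(-2 + L\right)^{2}$)
$\frac{41747}{32051} + \frac{9058}{g{\left(-63 \right)}} = \frac{41747}{32051} + \frac{9058}{7 - \left(-2 - 63\right)^{2}} = 41747 \cdot \frac{1}{32051} + \frac{9058}{7 - \left(-65\right)^{2}} = \frac{41747}{32051} + \frac{9058}{7 - 4225} = \frac{41747}{32051} + \frac{9058}{-4218} = \frac{41747}{32051} + 9058 \left(- \frac{1}{4218}\right) = \frac{41747}{32051} - \frac{4529}{2109} = - \frac{57114556}{67595559}$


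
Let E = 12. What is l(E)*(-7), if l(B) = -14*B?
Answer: 1176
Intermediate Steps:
l(E)*(-7) = -14*12*(-7) = -168*(-7) = 1176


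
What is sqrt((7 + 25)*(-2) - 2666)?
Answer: I*sqrt(2730) ≈ 52.249*I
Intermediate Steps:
sqrt((7 + 25)*(-2) - 2666) = sqrt(32*(-2) - 2666) = sqrt(-64 - 2666) = sqrt(-2730) = I*sqrt(2730)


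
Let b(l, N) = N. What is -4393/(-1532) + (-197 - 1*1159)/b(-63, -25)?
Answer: 2187217/38300 ≈ 57.107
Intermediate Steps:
-4393/(-1532) + (-197 - 1*1159)/b(-63, -25) = -4393/(-1532) + (-197 - 1*1159)/(-25) = -4393*(-1/1532) + (-197 - 1159)*(-1/25) = 4393/1532 - 1356*(-1/25) = 4393/1532 + 1356/25 = 2187217/38300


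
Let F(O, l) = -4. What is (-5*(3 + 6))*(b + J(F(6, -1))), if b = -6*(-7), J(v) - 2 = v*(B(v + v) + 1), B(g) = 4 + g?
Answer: -2520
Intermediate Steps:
J(v) = 2 + v*(5 + 2*v) (J(v) = 2 + v*((4 + (v + v)) + 1) = 2 + v*((4 + 2*v) + 1) = 2 + v*(5 + 2*v))
b = 42
(-5*(3 + 6))*(b + J(F(6, -1))) = (-5*(3 + 6))*(42 + (2 - 4 + 2*(-4)*(2 - 4))) = (-5*9)*(42 + (2 - 4 + 2*(-4)*(-2))) = -45*(42 + (2 - 4 + 16)) = -45*(42 + 14) = -45*56 = -2520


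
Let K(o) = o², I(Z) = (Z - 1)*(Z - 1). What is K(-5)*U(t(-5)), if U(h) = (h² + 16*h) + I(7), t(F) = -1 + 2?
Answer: 1325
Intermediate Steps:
I(Z) = (-1 + Z)² (I(Z) = (-1 + Z)*(-1 + Z) = (-1 + Z)²)
t(F) = 1
U(h) = 36 + h² + 16*h (U(h) = (h² + 16*h) + (-1 + 7)² = (h² + 16*h) + 6² = (h² + 16*h) + 36 = 36 + h² + 16*h)
K(-5)*U(t(-5)) = (-5)²*(36 + 1² + 16*1) = 25*(36 + 1 + 16) = 25*53 = 1325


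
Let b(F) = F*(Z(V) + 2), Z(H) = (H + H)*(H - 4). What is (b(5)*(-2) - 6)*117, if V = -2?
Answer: -31122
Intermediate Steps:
Z(H) = 2*H*(-4 + H) (Z(H) = (2*H)*(-4 + H) = 2*H*(-4 + H))
b(F) = 26*F (b(F) = F*(2*(-2)*(-4 - 2) + 2) = F*(2*(-2)*(-6) + 2) = F*(24 + 2) = F*26 = 26*F)
(b(5)*(-2) - 6)*117 = ((26*5)*(-2) - 6)*117 = (130*(-2) - 6)*117 = (-260 - 6)*117 = -266*117 = -31122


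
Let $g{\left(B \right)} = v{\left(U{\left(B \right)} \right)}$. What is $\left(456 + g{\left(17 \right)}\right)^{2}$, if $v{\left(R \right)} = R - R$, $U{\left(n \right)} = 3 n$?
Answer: $207936$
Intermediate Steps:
$v{\left(R \right)} = 0$
$g{\left(B \right)} = 0$
$\left(456 + g{\left(17 \right)}\right)^{2} = \left(456 + 0\right)^{2} = 456^{2} = 207936$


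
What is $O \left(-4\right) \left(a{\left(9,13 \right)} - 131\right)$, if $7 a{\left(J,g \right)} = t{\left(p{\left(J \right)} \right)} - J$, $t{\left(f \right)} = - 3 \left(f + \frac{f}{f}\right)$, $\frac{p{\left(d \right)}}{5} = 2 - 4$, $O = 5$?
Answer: $\frac{17980}{7} \approx 2568.6$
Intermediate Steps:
$p{\left(d \right)} = -10$ ($p{\left(d \right)} = 5 \left(2 - 4\right) = 5 \left(-2\right) = -10$)
$t{\left(f \right)} = -3 - 3 f$ ($t{\left(f \right)} = - 3 \left(f + 1\right) = - 3 \left(1 + f\right) = -3 - 3 f$)
$a{\left(J,g \right)} = \frac{27}{7} - \frac{J}{7}$ ($a{\left(J,g \right)} = \frac{\left(-3 - -30\right) - J}{7} = \frac{\left(-3 + 30\right) - J}{7} = \frac{27 - J}{7} = \frac{27}{7} - \frac{J}{7}$)
$O \left(-4\right) \left(a{\left(9,13 \right)} - 131\right) = 5 \left(-4\right) \left(\left(\frac{27}{7} - \frac{9}{7}\right) - 131\right) = - 20 \left(\left(\frac{27}{7} - \frac{9}{7}\right) - 131\right) = - 20 \left(\frac{18}{7} - 131\right) = \left(-20\right) \left(- \frac{899}{7}\right) = \frac{17980}{7}$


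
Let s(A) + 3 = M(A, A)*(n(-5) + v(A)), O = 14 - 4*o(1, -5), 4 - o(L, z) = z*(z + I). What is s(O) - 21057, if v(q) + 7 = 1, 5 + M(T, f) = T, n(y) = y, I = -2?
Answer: -22523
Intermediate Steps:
M(T, f) = -5 + T
o(L, z) = 4 - z*(-2 + z) (o(L, z) = 4 - z*(z - 2) = 4 - z*(-2 + z))
v(q) = -6 (v(q) = -7 + 1 = -6)
O = 138 (O = 14 - 4*(4 - 1*(-5)**2 + 2*(-5)) = 14 - 4*(4 - 1*25 - 10) = 14 - 4*(4 - 25 - 10) = 14 - 4*(-31) = 14 + 124 = 138)
s(A) = 52 - 11*A (s(A) = -3 + (-5 + A)*(-5 - 6) = -3 + (-5 + A)*(-11) = -3 + (55 - 11*A) = 52 - 11*A)
s(O) - 21057 = (52 - 11*138) - 21057 = (52 - 1518) - 21057 = -1466 - 21057 = -22523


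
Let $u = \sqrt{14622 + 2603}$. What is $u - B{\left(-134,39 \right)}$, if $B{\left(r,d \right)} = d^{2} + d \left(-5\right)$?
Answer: $-1326 + 5 \sqrt{689} \approx -1194.8$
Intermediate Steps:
$u = 5 \sqrt{689}$ ($u = \sqrt{17225} = 5 \sqrt{689} \approx 131.24$)
$B{\left(r,d \right)} = d^{2} - 5 d$
$u - B{\left(-134,39 \right)} = 5 \sqrt{689} - 39 \left(-5 + 39\right) = 5 \sqrt{689} - 39 \cdot 34 = 5 \sqrt{689} - 1326 = -1326 + 5 \sqrt{689}$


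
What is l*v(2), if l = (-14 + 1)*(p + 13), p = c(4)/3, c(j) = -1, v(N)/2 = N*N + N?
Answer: -1976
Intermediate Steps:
v(N) = 2*N + 2*N² (v(N) = 2*(N*N + N) = 2*(N² + N) = 2*(N + N²) = 2*N + 2*N²)
p = -⅓ (p = -1/3 = -1*⅓ = -⅓ ≈ -0.33333)
l = -494/3 (l = (-14 + 1)*(-⅓ + 13) = -13*38/3 = -494/3 ≈ -164.67)
l*v(2) = -988*2*(1 + 2)/3 = -988*2*3/3 = -494/3*12 = -1976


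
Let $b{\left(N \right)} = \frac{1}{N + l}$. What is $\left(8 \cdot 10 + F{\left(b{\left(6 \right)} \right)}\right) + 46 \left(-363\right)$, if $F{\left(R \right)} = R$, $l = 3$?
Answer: $- \frac{149561}{9} \approx -16618.0$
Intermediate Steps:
$b{\left(N \right)} = \frac{1}{3 + N}$ ($b{\left(N \right)} = \frac{1}{N + 3} = \frac{1}{3 + N}$)
$\left(8 \cdot 10 + F{\left(b{\left(6 \right)} \right)}\right) + 46 \left(-363\right) = \left(8 \cdot 10 + \frac{1}{3 + 6}\right) + 46 \left(-363\right) = \left(80 + \frac{1}{9}\right) - 16698 = \frac{721}{9} - 16698 = - \frac{149561}{9}$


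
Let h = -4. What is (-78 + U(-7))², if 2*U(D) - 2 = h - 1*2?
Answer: 6400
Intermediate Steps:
U(D) = -2 (U(D) = 1 + (-4 - 1*2)/2 = 1 + (-4 - 2)/2 = 1 + (½)*(-6) = 1 - 3 = -2)
(-78 + U(-7))² = (-78 - 2)² = (-80)² = 6400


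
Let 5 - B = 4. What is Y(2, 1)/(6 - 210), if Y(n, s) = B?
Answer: -1/204 ≈ -0.0049020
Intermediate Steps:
B = 1 (B = 5 - 1*4 = 5 - 4 = 1)
Y(n, s) = 1
Y(2, 1)/(6 - 210) = 1/(6 - 210) = 1/(-204) = -1/204*1 = -1/204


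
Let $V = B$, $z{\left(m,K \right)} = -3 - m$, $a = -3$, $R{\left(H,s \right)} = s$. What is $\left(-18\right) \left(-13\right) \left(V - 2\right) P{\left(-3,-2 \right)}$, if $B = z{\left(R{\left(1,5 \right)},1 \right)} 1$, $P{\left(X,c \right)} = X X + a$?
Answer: $-14040$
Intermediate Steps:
$P{\left(X,c \right)} = -3 + X^{2}$ ($P{\left(X,c \right)} = X X - 3 = X^{2} - 3 = -3 + X^{2}$)
$B = -8$ ($B = \left(-3 - 5\right) 1 = \left(-8\right) 1 = -8$)
$V = -8$
$\left(-18\right) \left(-13\right) \left(V - 2\right) P{\left(-3,-2 \right)} = \left(-18\right) \left(-13\right) \left(-8 - 2\right) \left(-3 + \left(-3\right)^{2}\right) = 234 \left(- 10 \left(-3 + 9\right)\right) = 234 \left(\left(-10\right) 6\right) = 234 \left(-60\right) = -14040$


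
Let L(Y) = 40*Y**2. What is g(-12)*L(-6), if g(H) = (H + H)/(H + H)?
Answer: 1440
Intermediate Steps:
g(H) = 1 (g(H) = (2*H)/((2*H)) = (2*H)*(1/(2*H)) = 1)
g(-12)*L(-6) = 1*(40*(-6)**2) = 1*(40*36) = 1*1440 = 1440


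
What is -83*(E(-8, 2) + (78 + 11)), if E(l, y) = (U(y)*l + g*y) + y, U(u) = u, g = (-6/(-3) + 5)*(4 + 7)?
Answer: -19007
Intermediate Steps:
g = 77 (g = (-6*(-1/3) + 5)*11 = (2 + 5)*11 = 7*11 = 77)
E(l, y) = 78*y + l*y (E(l, y) = (y*l + 77*y) + y = (l*y + 77*y) + y = (77*y + l*y) + y = 78*y + l*y)
-83*(E(-8, 2) + (78 + 11)) = -83*(2*(78 - 8) + (78 + 11)) = -83*(2*70 + 89) = -83*(140 + 89) = -83*229 = -19007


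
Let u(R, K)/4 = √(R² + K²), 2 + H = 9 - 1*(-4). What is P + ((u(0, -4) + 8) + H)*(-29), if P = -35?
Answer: -1050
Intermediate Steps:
H = 11 (H = -2 + (9 - 1*(-4)) = -2 + (9 + 4) = -2 + 13 = 11)
u(R, K) = 4*√(K² + R²) (u(R, K) = 4*√(R² + K²) = 4*√(K² + R²))
P + ((u(0, -4) + 8) + H)*(-29) = -35 + ((4*√((-4)² + 0²) + 8) + 11)*(-29) = -35 + ((4*√(16 + 0) + 8) + 11)*(-29) = -35 + ((4*√16 + 8) + 11)*(-29) = -35 + ((4*4 + 8) + 11)*(-29) = -35 + ((16 + 8) + 11)*(-29) = -35 + (24 + 11)*(-29) = -35 + 35*(-29) = -35 - 1015 = -1050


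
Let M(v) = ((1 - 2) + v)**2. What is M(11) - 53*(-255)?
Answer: 13615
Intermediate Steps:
M(v) = (-1 + v)**2
M(11) - 53*(-255) = (-1 + 11)**2 - 53*(-255) = 10**2 + 13515 = 100 + 13515 = 13615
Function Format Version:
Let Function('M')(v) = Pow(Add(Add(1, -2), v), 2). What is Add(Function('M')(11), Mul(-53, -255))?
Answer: 13615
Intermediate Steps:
Function('M')(v) = Pow(Add(-1, v), 2)
Add(Function('M')(11), Mul(-53, -255)) = Add(Pow(Add(-1, 11), 2), Mul(-53, -255)) = Add(Pow(10, 2), 13515) = Add(100, 13515) = 13615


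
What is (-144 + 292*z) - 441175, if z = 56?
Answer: -424967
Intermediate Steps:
(-144 + 292*z) - 441175 = (-144 + 292*56) - 441175 = (-144 + 16352) - 441175 = 16208 - 441175 = -424967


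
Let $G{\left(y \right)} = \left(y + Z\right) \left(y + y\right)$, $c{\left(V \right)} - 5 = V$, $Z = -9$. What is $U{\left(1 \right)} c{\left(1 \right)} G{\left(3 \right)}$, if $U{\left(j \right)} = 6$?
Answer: $-1296$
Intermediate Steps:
$c{\left(V \right)} = 5 + V$
$G{\left(y \right)} = 2 y \left(-9 + y\right)$ ($G{\left(y \right)} = \left(y - 9\right) \left(y + y\right) = \left(-9 + y\right) 2 y = 2 y \left(-9 + y\right)$)
$U{\left(1 \right)} c{\left(1 \right)} G{\left(3 \right)} = 6 \left(5 + 1\right) 2 \cdot 3 \left(-9 + 3\right) = 6 \cdot 6 \cdot 2 \cdot 3 \left(-6\right) = 36 \left(-36\right) = -1296$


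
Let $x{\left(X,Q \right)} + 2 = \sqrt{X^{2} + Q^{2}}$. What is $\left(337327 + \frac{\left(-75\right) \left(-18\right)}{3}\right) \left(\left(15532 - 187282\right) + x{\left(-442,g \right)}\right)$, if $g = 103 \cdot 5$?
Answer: $-58013875304 + 337777 \sqrt{460589} \approx -5.7785 \cdot 10^{10}$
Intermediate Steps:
$g = 515$
$x{\left(X,Q \right)} = -2 + \sqrt{Q^{2} + X^{2}}$ ($x{\left(X,Q \right)} = -2 + \sqrt{X^{2} + Q^{2}} = -2 + \sqrt{Q^{2} + X^{2}}$)
$\left(337327 + \frac{\left(-75\right) \left(-18\right)}{3}\right) \left(\left(15532 - 187282\right) + x{\left(-442,g \right)}\right) = \left(337327 + \frac{\left(-75\right) \left(-18\right)}{3}\right) \left(\left(15532 - 187282\right) - \left(2 - \sqrt{515^{2} + \left(-442\right)^{2}}\right)\right) = \left(337327 + 1350 \cdot \frac{1}{3}\right) \left(-171750 - \left(2 - \sqrt{265225 + 195364}\right)\right) = \left(337327 + 450\right) \left(-171750 - \left(2 - \sqrt{460589}\right)\right) = 337777 \left(-171752 + \sqrt{460589}\right) = -58013875304 + 337777 \sqrt{460589}$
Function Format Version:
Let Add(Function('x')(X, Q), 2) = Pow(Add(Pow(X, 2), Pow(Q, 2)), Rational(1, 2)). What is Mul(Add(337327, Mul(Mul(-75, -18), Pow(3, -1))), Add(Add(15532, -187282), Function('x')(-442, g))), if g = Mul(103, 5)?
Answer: Add(-58013875304, Mul(337777, Pow(460589, Rational(1, 2)))) ≈ -5.7785e+10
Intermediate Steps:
g = 515
Function('x')(X, Q) = Add(-2, Pow(Add(Pow(Q, 2), Pow(X, 2)), Rational(1, 2))) (Function('x')(X, Q) = Add(-2, Pow(Add(Pow(X, 2), Pow(Q, 2)), Rational(1, 2))) = Add(-2, Pow(Add(Pow(Q, 2), Pow(X, 2)), Rational(1, 2))))
Mul(Add(337327, Mul(Mul(-75, -18), Pow(3, -1))), Add(Add(15532, -187282), Function('x')(-442, g))) = Mul(Add(337327, Mul(Mul(-75, -18), Pow(3, -1))), Add(Add(15532, -187282), Add(-2, Pow(Add(Pow(515, 2), Pow(-442, 2)), Rational(1, 2))))) = Mul(Add(337327, Mul(1350, Rational(1, 3))), Add(-171750, Add(-2, Pow(Add(265225, 195364), Rational(1, 2))))) = Mul(Add(337327, 450), Add(-171750, Add(-2, Pow(460589, Rational(1, 2))))) = Mul(337777, Add(-171752, Pow(460589, Rational(1, 2)))) = Add(-58013875304, Mul(337777, Pow(460589, Rational(1, 2))))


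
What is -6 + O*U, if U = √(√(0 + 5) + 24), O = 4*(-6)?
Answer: -6 - 24*√(24 + √5) ≈ -128.93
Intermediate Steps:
O = -24
U = √(24 + √5) (U = √(√5 + 24) = √(24 + √5) ≈ 5.1221)
-6 + O*U = -6 - 24*√(24 + √5)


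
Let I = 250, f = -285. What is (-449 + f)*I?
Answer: -183500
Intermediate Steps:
(-449 + f)*I = (-449 - 285)*250 = -734*250 = -183500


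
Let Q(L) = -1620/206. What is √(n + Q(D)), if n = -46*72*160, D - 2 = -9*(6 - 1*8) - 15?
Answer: 21*I*√12748310/103 ≈ 727.96*I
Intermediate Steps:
D = 5 (D = 2 + (-9*(6 - 1*8) - 15) = 2 + (-9*(6 - 8) - 15) = 2 + (-9*(-2) - 15) = 2 + (18 - 15) = 2 + 3 = 5)
Q(L) = -810/103 (Q(L) = -1620*1/206 = -810/103)
n = -529920 (n = -3312*160 = -529920)
√(n + Q(D)) = √(-529920 - 810/103) = √(-54582570/103) = 21*I*√12748310/103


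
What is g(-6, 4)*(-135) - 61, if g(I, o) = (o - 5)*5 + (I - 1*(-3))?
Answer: 1019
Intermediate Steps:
g(I, o) = -22 + I + 5*o (g(I, o) = (-5 + o)*5 + (I + 3) = (-25 + 5*o) + (3 + I) = -22 + I + 5*o)
g(-6, 4)*(-135) - 61 = (-22 - 6 + 5*4)*(-135) - 61 = (-22 - 6 + 20)*(-135) - 61 = -8*(-135) - 61 = 1080 - 61 = 1019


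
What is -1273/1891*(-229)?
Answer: 291517/1891 ≈ 154.16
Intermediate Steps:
-1273/1891*(-229) = 291517/1891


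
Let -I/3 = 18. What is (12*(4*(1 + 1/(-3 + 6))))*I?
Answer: -3456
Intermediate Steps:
I = -54 (I = -3*18 = -54)
(12*(4*(1 + 1/(-3 + 6))))*I = (12*(4*(1 + 1/(-3 + 6))))*(-54) = (12*(4*(1 + 1/3)))*(-54) = (12*(4*(1 + ⅓)))*(-54) = (12*(4*(4/3)))*(-54) = (12*(16/3))*(-54) = 64*(-54) = -3456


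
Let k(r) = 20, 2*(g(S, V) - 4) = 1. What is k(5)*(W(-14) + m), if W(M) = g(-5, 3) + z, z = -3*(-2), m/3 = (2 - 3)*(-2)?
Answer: 330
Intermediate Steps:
g(S, V) = 9/2 (g(S, V) = 4 + (½)*1 = 4 + ½ = 9/2)
m = 6 (m = 3*((2 - 3)*(-2)) = 3*(-1*(-2)) = 3*2 = 6)
z = 6
W(M) = 21/2 (W(M) = 9/2 + 6 = 21/2)
k(5)*(W(-14) + m) = 20*(21/2 + 6) = 20*(33/2) = 330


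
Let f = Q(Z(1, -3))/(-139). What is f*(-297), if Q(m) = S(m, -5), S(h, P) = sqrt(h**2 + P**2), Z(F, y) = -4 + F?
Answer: 297*sqrt(34)/139 ≈ 12.459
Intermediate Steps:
S(h, P) = sqrt(P**2 + h**2)
Q(m) = sqrt(25 + m**2) (Q(m) = sqrt((-5)**2 + m**2) = sqrt(25 + m**2))
f = -sqrt(34)/139 (f = sqrt(25 + (-4 + 1)**2)/(-139) = sqrt(25 + (-3)**2)*(-1/139) = sqrt(25 + 9)*(-1/139) = sqrt(34)*(-1/139) = -sqrt(34)/139 ≈ -0.041949)
f*(-297) = -sqrt(34)/139*(-297) = 297*sqrt(34)/139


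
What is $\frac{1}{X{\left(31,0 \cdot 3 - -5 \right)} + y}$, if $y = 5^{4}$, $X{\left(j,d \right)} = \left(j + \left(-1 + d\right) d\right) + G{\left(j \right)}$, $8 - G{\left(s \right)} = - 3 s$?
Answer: $\frac{1}{777} \approx 0.001287$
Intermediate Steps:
$G{\left(s \right)} = 8 + 3 s$ ($G{\left(s \right)} = 8 - - 3 s = 8 + 3 s$)
$X{\left(j,d \right)} = 8 + 4 j + d \left(-1 + d\right)$ ($X{\left(j,d \right)} = \left(j + \left(-1 + d\right) d\right) + \left(8 + 3 j\right) = \left(j + d \left(-1 + d\right)\right) + \left(8 + 3 j\right) = 8 + 4 j + d \left(-1 + d\right)$)
$y = 625$
$\frac{1}{X{\left(31,0 \cdot 3 - -5 \right)} + y} = \frac{1}{\left(8 + \left(0 \cdot 3 - -5\right)^{2} - \left(0 \cdot 3 - -5\right) + 4 \cdot 31\right) + 625} = \frac{1}{\left(8 + \left(0 + 5\right)^{2} - \left(0 + 5\right) + 124\right) + 625} = \frac{1}{\left(8 + 5^{2} - 5 + 124\right) + 625} = \frac{1}{\left(8 + 25 - 5 + 124\right) + 625} = \frac{1}{152 + 625} = \frac{1}{777}$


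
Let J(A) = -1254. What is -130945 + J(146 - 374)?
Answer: -132199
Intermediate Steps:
-130945 + J(146 - 374) = -130945 - 1254 = -132199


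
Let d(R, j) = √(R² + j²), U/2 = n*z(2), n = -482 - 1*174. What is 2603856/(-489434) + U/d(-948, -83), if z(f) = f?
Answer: -1301928/244717 - 2624*√905593/905593 ≈ -8.0775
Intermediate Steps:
n = -656 (n = -482 - 174 = -656)
U = -2624 (U = 2*(-656*2) = 2*(-1312) = -2624)
2603856/(-489434) + U/d(-948, -83) = 2603856/(-489434) - 2624/√((-948)² + (-83)²) = 2603856*(-1/489434) - 2624/√(898704 + 6889) = -1301928/244717 - 2624*√905593/905593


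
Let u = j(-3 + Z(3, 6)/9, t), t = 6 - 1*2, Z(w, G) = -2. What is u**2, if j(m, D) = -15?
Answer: 225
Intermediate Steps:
t = 4 (t = 6 - 2 = 4)
u = -15
u**2 = (-15)**2 = 225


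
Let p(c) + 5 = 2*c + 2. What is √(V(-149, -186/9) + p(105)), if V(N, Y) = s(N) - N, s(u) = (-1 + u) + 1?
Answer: 3*√23 ≈ 14.387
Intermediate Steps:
s(u) = u
V(N, Y) = 0 (V(N, Y) = N - N = 0)
p(c) = -3 + 2*c (p(c) = -5 + (2*c + 2) = -5 + (2 + 2*c) = -3 + 2*c)
√(V(-149, -186/9) + p(105)) = √(0 + (-3 + 2*105)) = √(0 + (-3 + 210)) = √(0 + 207) = √207 = 3*√23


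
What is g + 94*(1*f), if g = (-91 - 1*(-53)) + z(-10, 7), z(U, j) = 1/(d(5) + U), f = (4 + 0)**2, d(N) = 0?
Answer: 14659/10 ≈ 1465.9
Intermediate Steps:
f = 16 (f = 4**2 = 16)
z(U, j) = 1/U (z(U, j) = 1/(0 + U) = 1/U)
g = -381/10 (g = (-91 - 1*(-53)) + 1/(-10) = (-91 + 53) - 1/10 = -38 - 1/10 = -381/10 ≈ -38.100)
g + 94*(1*f) = -381/10 + 94*(1*16) = -381/10 + 94*16 = -381/10 + 1504 = 14659/10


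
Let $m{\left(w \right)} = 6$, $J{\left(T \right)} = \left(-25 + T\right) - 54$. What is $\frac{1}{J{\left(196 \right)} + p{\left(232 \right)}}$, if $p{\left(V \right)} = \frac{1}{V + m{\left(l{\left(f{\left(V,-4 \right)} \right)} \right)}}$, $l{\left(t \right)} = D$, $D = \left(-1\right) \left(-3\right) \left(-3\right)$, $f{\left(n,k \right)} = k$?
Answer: $\frac{238}{27847} \approx 0.0085467$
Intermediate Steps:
$J{\left(T \right)} = -79 + T$
$D = -9$ ($D = 3 \left(-3\right) = -9$)
$l{\left(t \right)} = -9$
$p{\left(V \right)} = \frac{1}{6 + V}$ ($p{\left(V \right)} = \frac{1}{V + 6} = \frac{1}{6 + V}$)
$\frac{1}{J{\left(196 \right)} + p{\left(232 \right)}} = \frac{1}{\left(-79 + 196\right) + \frac{1}{6 + 232}} = \frac{1}{117 + \frac{1}{238}} = \frac{1}{\frac{27847}{238}} = \frac{238}{27847}$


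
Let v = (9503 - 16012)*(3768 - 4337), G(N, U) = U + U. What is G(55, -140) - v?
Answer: -3703901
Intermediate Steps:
G(N, U) = 2*U
v = 3703621 (v = -6509*(-569) = 3703621)
G(55, -140) - v = 2*(-140) - 1*3703621 = -280 - 3703621 = -3703901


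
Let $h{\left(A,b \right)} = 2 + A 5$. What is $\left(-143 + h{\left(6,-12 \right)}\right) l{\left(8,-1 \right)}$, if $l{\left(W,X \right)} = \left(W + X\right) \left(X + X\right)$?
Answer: $1554$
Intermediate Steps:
$l{\left(W,X \right)} = 2 X \left(W + X\right)$ ($l{\left(W,X \right)} = \left(W + X\right) 2 X = 2 X \left(W + X\right)$)
$h{\left(A,b \right)} = 2 + 5 A$
$\left(-143 + h{\left(6,-12 \right)}\right) l{\left(8,-1 \right)} = \left(-143 + \left(2 + 5 \cdot 6\right)\right) 2 \left(-1\right) \left(8 - 1\right) = \left(-143 + \left(2 + 30\right)\right) 2 \left(-1\right) 7 = \left(-143 + 32\right) \left(-14\right) = \left(-111\right) \left(-14\right) = 1554$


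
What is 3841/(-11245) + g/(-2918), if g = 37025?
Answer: -427554163/32812910 ≈ -13.030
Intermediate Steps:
3841/(-11245) + g/(-2918) = 3841/(-11245) + 37025/(-2918) = 3841*(-1/11245) + 37025*(-1/2918) = -3841/11245 - 37025/2918 = -427554163/32812910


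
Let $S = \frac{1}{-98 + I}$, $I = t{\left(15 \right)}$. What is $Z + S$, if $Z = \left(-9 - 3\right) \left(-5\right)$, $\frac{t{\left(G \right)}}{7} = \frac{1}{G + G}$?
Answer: $\frac{175950}{2933} \approx 59.99$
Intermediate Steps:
$t{\left(G \right)} = \frac{7}{2 G}$ ($t{\left(G \right)} = \frac{7}{G + G} = \frac{7}{2 G}$)
$I = \frac{7}{30}$ ($I = \frac{7}{2 \cdot 15} = \frac{7}{2} \cdot \frac{1}{15} = \frac{7}{30} \approx 0.23333$)
$S = - \frac{30}{2933}$ ($S = \frac{1}{-98 + \frac{7}{30}} = \frac{1}{- \frac{2933}{30}} = - \frac{30}{2933} \approx -0.010228$)
$Z = 60$ ($Z = \left(-12\right) \left(-5\right) = 60$)
$Z + S = 60 - \frac{30}{2933} = \frac{175950}{2933}$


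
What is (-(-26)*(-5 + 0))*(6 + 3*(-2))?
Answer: 0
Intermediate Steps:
(-(-26)*(-5 + 0))*(6 + 3*(-2)) = (-(-26)*(-5))*(6 - 6) = -13*10*0 = -130*0 = 0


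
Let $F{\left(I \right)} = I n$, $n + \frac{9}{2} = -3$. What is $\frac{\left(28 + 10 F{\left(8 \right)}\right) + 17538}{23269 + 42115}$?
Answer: $\frac{8483}{32692} \approx 0.25948$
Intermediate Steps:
$n = - \frac{15}{2}$ ($n = - \frac{9}{2} - 3 = - \frac{15}{2} \approx -7.5$)
$F{\left(I \right)} = - \frac{15 I}{2}$ ($F{\left(I \right)} = I \left(- \frac{15}{2}\right) = - \frac{15 I}{2}$)
$\frac{\left(28 + 10 F{\left(8 \right)}\right) + 17538}{23269 + 42115} = \frac{\left(28 + 10 \left(\left(- \frac{15}{2}\right) 8\right)\right) + 17538}{23269 + 42115} = \frac{\left(28 + 10 \left(-60\right)\right) + 17538}{65384} = \left(\left(28 - 600\right) + 17538\right) \frac{1}{65384} = \left(-572 + 17538\right) \frac{1}{65384} = 16966 \cdot \frac{1}{65384} = \frac{8483}{32692}$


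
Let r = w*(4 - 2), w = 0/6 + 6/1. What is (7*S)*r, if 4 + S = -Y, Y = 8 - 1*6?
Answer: -504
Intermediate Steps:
w = 6 (w = 0*(⅙) + 6*1 = 0 + 6 = 6)
Y = 2 (Y = 8 - 6 = 2)
r = 12 (r = 6*(4 - 2) = 6*2 = 12)
S = -6 (S = -4 - 1*2 = -4 - 2 = -6)
(7*S)*r = (7*(-6))*12 = -42*12 = -504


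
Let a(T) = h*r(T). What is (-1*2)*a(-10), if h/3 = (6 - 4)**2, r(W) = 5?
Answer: -120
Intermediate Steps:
h = 12 (h = 3*(6 - 4)**2 = 3*2**2 = 3*4 = 12)
a(T) = 60 (a(T) = 12*5 = 60)
(-1*2)*a(-10) = -1*2*60 = -2*60 = -120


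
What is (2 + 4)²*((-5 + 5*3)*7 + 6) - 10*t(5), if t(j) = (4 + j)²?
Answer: 1926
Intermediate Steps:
(2 + 4)²*((-5 + 5*3)*7 + 6) - 10*t(5) = (2 + 4)²*((-5 + 5*3)*7 + 6) - 10*(4 + 5)² = 6²*((-5 + 15)*7 + 6) - 10*9² = 36*(10*7 + 6) - 10*81 = 36*(70 + 6) - 810 = 36*76 - 810 = 2736 - 810 = 1926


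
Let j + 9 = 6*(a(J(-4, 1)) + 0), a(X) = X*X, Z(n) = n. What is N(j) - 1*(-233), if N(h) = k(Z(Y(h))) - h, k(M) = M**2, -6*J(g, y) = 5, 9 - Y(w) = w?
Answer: 15451/36 ≈ 429.19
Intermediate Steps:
Y(w) = 9 - w
J(g, y) = -5/6 (J(g, y) = -1/6*5 = -5/6)
a(X) = X**2
j = -29/6 (j = -9 + 6*((-5/6)**2 + 0) = -9 + 6*(25/36 + 0) = -9 + 6*(25/36) = -9 + 25/6 = -29/6 ≈ -4.8333)
N(h) = (9 - h)**2 - h
N(j) - 1*(-233) = ((-9 - 29/6)**2 - 1*(-29/6)) - 1*(-233) = ((-83/6)**2 + 29/6) + 233 = (6889/36 + 29/6) + 233 = 7063/36 + 233 = 15451/36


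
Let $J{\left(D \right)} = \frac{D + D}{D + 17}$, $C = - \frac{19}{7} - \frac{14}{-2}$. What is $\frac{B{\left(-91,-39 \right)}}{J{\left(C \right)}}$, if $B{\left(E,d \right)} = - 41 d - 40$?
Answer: $\frac{232291}{60} \approx 3871.5$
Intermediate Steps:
$C = \frac{30}{7}$ ($C = \left(-19\right) \frac{1}{7} - -7 = - \frac{19}{7} + 7 = \frac{30}{7} \approx 4.2857$)
$B{\left(E,d \right)} = -40 - 41 d$
$J{\left(D \right)} = \frac{2 D}{17 + D}$
$\frac{B{\left(-91,-39 \right)}}{J{\left(C \right)}} = \frac{-40 - -1599}{2 \cdot \frac{30}{7} \frac{1}{17 + \frac{30}{7}}} = \frac{-40 + 1599}{2 \cdot \frac{30}{7} \frac{1}{\frac{149}{7}}} = \frac{1559}{2 \cdot \frac{30}{7} \cdot \frac{7}{149}} = \frac{1559}{\frac{60}{149}} = 1559 \cdot \frac{149}{60} = \frac{232291}{60}$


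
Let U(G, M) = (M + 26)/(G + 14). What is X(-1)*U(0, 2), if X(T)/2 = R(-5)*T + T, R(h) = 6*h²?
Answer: -604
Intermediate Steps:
U(G, M) = (26 + M)/(14 + G)
X(T) = 302*T (X(T) = 2*((6*(-5)²)*T + T) = 2*((6*25)*T + T) = 2*(150*T + T) = 2*(151*T) = 302*T)
X(-1)*U(0, 2) = (302*(-1))*((26 + 2)/(14 + 0)) = -302*28/14 = -151*28/7 = -302*2 = -604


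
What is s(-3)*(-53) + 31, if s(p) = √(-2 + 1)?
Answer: 31 - 53*I ≈ 31.0 - 53.0*I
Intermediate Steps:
s(p) = I (s(p) = √(-1) = I)
s(-3)*(-53) + 31 = I*(-53) + 31 = -53*I + 31 = 31 - 53*I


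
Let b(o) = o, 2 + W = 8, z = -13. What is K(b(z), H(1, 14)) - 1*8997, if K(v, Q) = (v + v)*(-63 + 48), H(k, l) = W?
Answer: -8607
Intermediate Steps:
W = 6 (W = -2 + 8 = 6)
H(k, l) = 6
K(v, Q) = -30*v (K(v, Q) = (2*v)*(-15) = -30*v)
K(b(z), H(1, 14)) - 1*8997 = -30*(-13) - 1*8997 = 390 - 8997 = -8607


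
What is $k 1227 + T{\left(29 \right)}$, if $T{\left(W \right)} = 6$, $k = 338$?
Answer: $414732$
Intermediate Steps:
$k 1227 + T{\left(29 \right)} = 338 \cdot 1227 + 6 = 414726 + 6 = 414732$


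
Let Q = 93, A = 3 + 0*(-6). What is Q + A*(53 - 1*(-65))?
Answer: 447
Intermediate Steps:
A = 3 (A = 3 + 0 = 3)
Q + A*(53 - 1*(-65)) = 93 + 3*(53 - 1*(-65)) = 93 + 3*(53 + 65) = 93 + 3*118 = 93 + 354 = 447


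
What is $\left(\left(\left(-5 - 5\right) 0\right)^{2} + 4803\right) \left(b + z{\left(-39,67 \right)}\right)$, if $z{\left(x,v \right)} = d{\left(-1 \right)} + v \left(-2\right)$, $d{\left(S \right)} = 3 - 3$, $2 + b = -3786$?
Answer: $-18837366$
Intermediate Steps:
$b = -3788$ ($b = -2 - 3786 = -3788$)
$d{\left(S \right)} = 0$ ($d{\left(S \right)} = 3 - 3 = 0$)
$z{\left(x,v \right)} = - 2 v$ ($z{\left(x,v \right)} = 0 + v \left(-2\right) = 0 - 2 v = - 2 v$)
$\left(\left(\left(-5 - 5\right) 0\right)^{2} + 4803\right) \left(b + z{\left(-39,67 \right)}\right) = \left(\left(\left(-5 - 5\right) 0\right)^{2} + 4803\right) \left(-3788 - 134\right) = \left(\left(\left(-10\right) 0\right)^{2} + 4803\right) \left(-3788 - 134\right) = \left(0^{2} + 4803\right) \left(-3922\right) = \left(0 + 4803\right) \left(-3922\right) = 4803 \left(-3922\right) = -18837366$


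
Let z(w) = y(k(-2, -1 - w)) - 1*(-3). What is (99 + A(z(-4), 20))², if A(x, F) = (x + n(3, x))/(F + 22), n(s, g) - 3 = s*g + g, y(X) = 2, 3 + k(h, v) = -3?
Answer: 89401/9 ≈ 9933.4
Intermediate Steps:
k(h, v) = -6 (k(h, v) = -3 - 3 = -6)
n(s, g) = 3 + g + g*s (n(s, g) = 3 + (s*g + g) = 3 + (g*s + g) = 3 + (g + g*s) = 3 + g + g*s)
z(w) = 5 (z(w) = 2 - 1*(-3) = 2 + 3 = 5)
A(x, F) = (3 + 5*x)/(22 + F) (A(x, F) = (x + (3 + x + x*3))/(F + 22) = (x + (3 + x + 3*x))/(22 + F) = (x + (3 + 4*x))/(22 + F) = (3 + 5*x)/(22 + F))
(99 + A(z(-4), 20))² = (99 + (3 + 5*5)/(22 + 20))² = (99 + (3 + 25)/42)² = (99 + (1/42)*28)² = (99 + ⅔)² = (299/3)² = 89401/9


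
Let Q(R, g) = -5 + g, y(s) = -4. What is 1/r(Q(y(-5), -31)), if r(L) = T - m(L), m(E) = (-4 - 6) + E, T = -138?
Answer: -1/92 ≈ -0.010870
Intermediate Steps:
m(E) = -10 + E
r(L) = -128 - L (r(L) = -138 - (-10 + L) = -138 + (10 - L) = -128 - L)
1/r(Q(y(-5), -31)) = 1/(-128 - (-5 - 31)) = 1/(-128 - 1*(-36)) = 1/(-128 + 36) = 1/(-92) = -1/92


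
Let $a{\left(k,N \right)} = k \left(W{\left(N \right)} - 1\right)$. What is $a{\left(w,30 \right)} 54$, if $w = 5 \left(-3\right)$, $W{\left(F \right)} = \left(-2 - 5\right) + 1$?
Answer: $5670$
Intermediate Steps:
$W{\left(F \right)} = -6$ ($W{\left(F \right)} = -7 + 1 = -6$)
$w = -15$
$a{\left(k,N \right)} = - 7 k$ ($a{\left(k,N \right)} = k \left(-6 - 1\right) = k \left(-7\right) = - 7 k$)
$a{\left(w,30 \right)} 54 = \left(-7\right) \left(-15\right) 54 = 105 \cdot 54 = 5670$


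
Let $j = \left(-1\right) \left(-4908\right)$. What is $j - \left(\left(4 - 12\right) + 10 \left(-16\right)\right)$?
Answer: $5076$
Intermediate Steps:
$j = 4908$
$j - \left(\left(4 - 12\right) + 10 \left(-16\right)\right) = 4908 - \left(\left(4 - 12\right) + 10 \left(-16\right)\right) = 4908 - \left(-8 - 160\right) = 4908 - -168 = 4908 + 168 = 5076$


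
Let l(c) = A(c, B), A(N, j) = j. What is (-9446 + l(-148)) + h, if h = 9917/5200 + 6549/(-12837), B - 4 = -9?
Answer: -210261227557/22250800 ≈ -9449.6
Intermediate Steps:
B = -5 (B = 4 - 9 = -5)
l(c) = -5
h = 31083243/22250800 (h = 9917*(1/5200) + 6549*(-1/12837) = 9917/5200 - 2183/4279 = 31083243/22250800 ≈ 1.3969)
(-9446 + l(-148)) + h = (-9446 - 5) + 31083243/22250800 = -9451 + 31083243/22250800 = -210261227557/22250800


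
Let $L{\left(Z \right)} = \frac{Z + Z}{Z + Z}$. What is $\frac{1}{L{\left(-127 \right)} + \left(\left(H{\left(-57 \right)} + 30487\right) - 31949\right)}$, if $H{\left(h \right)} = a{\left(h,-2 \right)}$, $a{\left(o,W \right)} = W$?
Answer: $- \frac{1}{1463} \approx -0.00068353$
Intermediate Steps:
$H{\left(h \right)} = -2$
$L{\left(Z \right)} = 1$ ($L{\left(Z \right)} = \frac{2 Z}{2 Z} = 2 Z \frac{1}{2 Z} = 1$)
$\frac{1}{L{\left(-127 \right)} + \left(\left(H{\left(-57 \right)} + 30487\right) - 31949\right)} = \frac{1}{1 + \left(\left(-2 + 30487\right) - 31949\right)} = \frac{1}{1 + \left(30485 - 31949\right)} = \frac{1}{1 - 1464} = \frac{1}{-1463} = - \frac{1}{1463}$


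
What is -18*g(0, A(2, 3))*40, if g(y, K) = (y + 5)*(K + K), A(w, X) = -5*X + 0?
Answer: 108000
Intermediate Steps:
A(w, X) = -5*X
g(y, K) = 2*K*(5 + y) (g(y, K) = (5 + y)*(2*K) = 2*K*(5 + y))
-18*g(0, A(2, 3))*40 = -36*(-5*3)*(5 + 0)*40 = -36*(-15)*5*40 = -18*(-150)*40 = 2700*40 = 108000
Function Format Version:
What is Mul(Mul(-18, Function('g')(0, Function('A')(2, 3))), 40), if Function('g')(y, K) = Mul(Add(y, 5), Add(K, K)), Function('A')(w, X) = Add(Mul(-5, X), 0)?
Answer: 108000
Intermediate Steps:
Function('A')(w, X) = Mul(-5, X)
Function('g')(y, K) = Mul(2, K, Add(5, y)) (Function('g')(y, K) = Mul(Add(5, y), Mul(2, K)) = Mul(2, K, Add(5, y)))
Mul(Mul(-18, Function('g')(0, Function('A')(2, 3))), 40) = Mul(Mul(-18, Mul(2, Mul(-5, 3), Add(5, 0))), 40) = Mul(Mul(-18, Mul(2, -15, 5)), 40) = Mul(Mul(-18, -150), 40) = Mul(2700, 40) = 108000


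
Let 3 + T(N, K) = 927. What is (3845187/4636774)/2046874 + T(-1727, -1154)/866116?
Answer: 2193228679869879/2055053385151243804 ≈ 0.0010672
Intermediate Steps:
T(N, K) = 924 (T(N, K) = -3 + 927 = 924)
(3845187/4636774)/2046874 + T(-1727, -1154)/866116 = (3845187/4636774)/2046874 + 924/866116 = (3845187*(1/4636774))*(1/2046874) + 924*(1/866116) = (3845187/4636774)*(1/2046874) + 231/216529 = 3845187/9490892144476 + 231/216529 = 2193228679869879/2055053385151243804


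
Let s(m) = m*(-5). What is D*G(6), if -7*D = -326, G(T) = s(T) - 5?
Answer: -1630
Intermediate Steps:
s(m) = -5*m
G(T) = -5 - 5*T (G(T) = -5*T - 5 = -5 - 5*T)
D = 326/7 (D = -⅐*(-326) = 326/7 ≈ 46.571)
D*G(6) = 326*(-5 - 5*6)/7 = 326*(-5 - 30)/7 = (326/7)*(-35) = -1630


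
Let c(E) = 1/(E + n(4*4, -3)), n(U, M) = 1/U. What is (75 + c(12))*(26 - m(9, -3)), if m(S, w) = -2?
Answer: 405748/193 ≈ 2102.3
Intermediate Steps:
c(E) = 1/(1/16 + E) (c(E) = 1/(E + 1/(4*4)) = 1/(E + 1/16) = 1/(1/16 + E))
(75 + c(12))*(26 - m(9, -3)) = (75 + 16/(1 + 16*12))*(26 - 1*(-2)) = (75 + 16/(1 + 192))*(26 + 2) = (75 + 16/193)*28 = (14491/193)*28 = 405748/193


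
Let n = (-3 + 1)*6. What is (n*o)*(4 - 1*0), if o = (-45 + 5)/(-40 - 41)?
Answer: -640/27 ≈ -23.704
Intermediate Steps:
n = -12 (n = -2*6 = -12)
o = 40/81 (o = -40/(-81) = -40*(-1/81) = 40/81 ≈ 0.49383)
(n*o)*(4 - 1*0) = (-12*40/81)*(4 - 1*0) = -160*(4 + 0)/27 = -160/27*4 = -640/27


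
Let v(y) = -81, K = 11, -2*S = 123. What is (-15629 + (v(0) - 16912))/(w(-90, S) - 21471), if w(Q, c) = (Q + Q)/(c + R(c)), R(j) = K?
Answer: 1098274/722737 ≈ 1.5196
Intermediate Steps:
S = -123/2 (S = -1/2*123 = -123/2 ≈ -61.500)
R(j) = 11
w(Q, c) = 2*Q/(11 + c) (w(Q, c) = (Q + Q)/(c + 11) = (2*Q)/(11 + c) = 2*Q/(11 + c))
(-15629 + (v(0) - 16912))/(w(-90, S) - 21471) = (-15629 + (-81 - 16912))/(2*(-90)/(11 - 123/2) - 21471) = (-15629 - 16993)/(2*(-90)/(-101/2) - 21471) = -32622/(2*(-90)*(-2/101) - 21471) = -32622/(360/101 - 21471) = -32622/(-2168211/101) = -32622*(-101/2168211) = 1098274/722737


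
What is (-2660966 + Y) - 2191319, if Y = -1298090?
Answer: -6150375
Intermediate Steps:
(-2660966 + Y) - 2191319 = (-2660966 - 1298090) - 2191319 = -3959056 - 2191319 = -6150375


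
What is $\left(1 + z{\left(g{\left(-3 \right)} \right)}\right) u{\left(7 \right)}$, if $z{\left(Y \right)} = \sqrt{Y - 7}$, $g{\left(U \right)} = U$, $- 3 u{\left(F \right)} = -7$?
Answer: $\frac{7}{3} + \frac{7 i \sqrt{10}}{3} \approx 2.3333 + 7.3786 i$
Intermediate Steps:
$u{\left(F \right)} = \frac{7}{3}$ ($u{\left(F \right)} = \left(- \frac{1}{3}\right) \left(-7\right) = \frac{7}{3}$)
$z{\left(Y \right)} = \sqrt{-7 + Y}$
$\left(1 + z{\left(g{\left(-3 \right)} \right)}\right) u{\left(7 \right)} = \left(1 + \sqrt{-7 - 3}\right) \frac{7}{3} = \left(1 + \sqrt{-10}\right) \frac{7}{3} = \left(1 + i \sqrt{10}\right) \frac{7}{3} = \frac{7}{3} + \frac{7 i \sqrt{10}}{3}$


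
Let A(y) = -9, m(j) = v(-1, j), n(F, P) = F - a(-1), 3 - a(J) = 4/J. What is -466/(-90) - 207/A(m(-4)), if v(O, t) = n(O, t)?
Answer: 1268/45 ≈ 28.178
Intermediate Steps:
a(J) = 3 - 4/J
n(F, P) = -7 + F (n(F, P) = F - (3 - 4/(-1)) = F - (3 - 4*(-1)) = F - (3 + 4) = F - 1*7 = F - 7 = -7 + F)
v(O, t) = -7 + O
m(j) = -8 (m(j) = -7 - 1 = -8)
-466/(-90) - 207/A(m(-4)) = -466/(-90) - 207/(-9) = -466*(-1/90) - 207*(-1/9) = 233/45 + 23 = 1268/45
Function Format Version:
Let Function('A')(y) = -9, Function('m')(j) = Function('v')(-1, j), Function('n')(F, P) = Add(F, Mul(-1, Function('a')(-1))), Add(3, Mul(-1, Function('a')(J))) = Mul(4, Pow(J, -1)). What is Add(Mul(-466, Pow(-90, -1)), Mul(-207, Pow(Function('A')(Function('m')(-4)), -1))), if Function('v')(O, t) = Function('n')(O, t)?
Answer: Rational(1268, 45) ≈ 28.178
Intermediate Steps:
Function('a')(J) = Add(3, Mul(-4, Pow(J, -1))) (Function('a')(J) = Add(3, Mul(-1, Mul(4, Pow(J, -1)))) = Add(3, Mul(-4, Pow(J, -1))))
Function('n')(F, P) = Add(-7, F) (Function('n')(F, P) = Add(F, Mul(-1, Add(3, Mul(-4, Pow(-1, -1))))) = Add(F, Mul(-1, Add(3, Mul(-4, -1)))) = Add(F, Mul(-1, Add(3, 4))) = Add(F, Mul(-1, 7)) = Add(F, -7) = Add(-7, F))
Function('v')(O, t) = Add(-7, O)
Function('m')(j) = -8 (Function('m')(j) = Add(-7, -1) = -8)
Add(Mul(-466, Pow(-90, -1)), Mul(-207, Pow(Function('A')(Function('m')(-4)), -1))) = Add(Mul(-466, Pow(-90, -1)), Mul(-207, Pow(-9, -1))) = Add(Mul(-466, Rational(-1, 90)), Mul(-207, Rational(-1, 9))) = Add(Rational(233, 45), 23) = Rational(1268, 45)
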